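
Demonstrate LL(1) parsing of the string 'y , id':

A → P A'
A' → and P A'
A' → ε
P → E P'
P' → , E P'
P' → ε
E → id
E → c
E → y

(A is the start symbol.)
LL(1) parsing maintains a stack (initially the start symbol over $) and the input. At each step: if the stack top is a terminal, match it against the current input token; if it is a non-terminal N, replace it with the RHS of M[N, lookahead] (the unique production whose predict set contains the lookahead).

Stack is shown with the top on the left.

Stack        Input     Action
-----------------------------
A $          y , id $  output A → P A'
P A' $       y , id $  output P → E P'
E P' A' $    y , id $  output E → y
y P' A' $    y , id $  match 'y'
P' A' $      , id $    output P' → , E P'
, E P' A' $  , id $    match ','
E P' A' $    id $      output E → id
id P' A' $   id $      match 'id'
P' A' $      $         output P' → ε
A' $         $         output A' → ε
$            $         accept

The string is accepted.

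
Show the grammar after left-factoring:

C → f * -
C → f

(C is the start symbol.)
C → f C'
C' → * -
C' → ε

Left-factoring transforms A → αβ₁ | αβ₂ into A → αA' and A' → β₁ | β₂
(α is the longest common prefix among the alternatives). Repeat until
no nonterminal has two alternatives with a common prefix.

Round 1: C has alternatives sharing prefix 'f'. Introduce C': C → f C'
  Add: C' → * -
  Add: C' → ε

No remaining common prefixes — done.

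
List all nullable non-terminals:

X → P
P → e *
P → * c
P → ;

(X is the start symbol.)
None

There are no ε-productions, so no non-terminal can derive ε.
No non-terminals are nullable.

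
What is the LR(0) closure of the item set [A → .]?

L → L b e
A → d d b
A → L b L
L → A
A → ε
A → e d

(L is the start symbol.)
{ [A → .] }

To compute CLOSURE, for each item [A → α.Bβ] where B is a non-terminal, add [B → .γ] for all productions B → γ; repeat for the newly added items until nothing changes.

Start with: [A → .]
The dot is at the end, so nothing is added.

CLOSURE = { [A → .] }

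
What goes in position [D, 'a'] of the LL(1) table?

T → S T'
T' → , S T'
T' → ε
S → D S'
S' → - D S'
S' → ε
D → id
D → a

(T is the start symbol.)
D → a

To find M[D, 'a'], we find productions for D where 'a' is in the predict set (PREDICT(N → α) = (FIRST(α) \ {ε}) ∪ (FOLLOW(N) if α ⇒* ε)).

D → id: PREDICT = { 'id' }
D → a: PREDICT = { 'a' }
  'a' is in predict set, so this production goes in M[D, 'a']

M[D, 'a'] = D → a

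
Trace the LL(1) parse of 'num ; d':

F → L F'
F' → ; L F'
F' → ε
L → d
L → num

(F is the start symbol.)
LL(1) parsing maintains a stack (initially the start symbol over $) and the input. At each step: if the stack top is a terminal, match it against the current input token; if it is a non-terminal N, replace it with the RHS of M[N, lookahead] (the unique production whose predict set contains the lookahead).

Stack is shown with the top on the left.

Stack     Input      Action
---------------------------
F $       num ; d $  output F → L F'
L F' $    num ; d $  output L → num
num F' $  num ; d $  match 'num'
F' $      ; d $      output F' → ; L F'
; L F' $  ; d $      match ';'
L F' $    d $        output L → d
d F' $    d $        match 'd'
F' $      $          output F' → ε
$         $          accept

The string is accepted.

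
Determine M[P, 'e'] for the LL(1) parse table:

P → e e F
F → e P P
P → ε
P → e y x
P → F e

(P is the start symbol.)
P → e e F, P → ε, P → e y x, P → F e

To find M[P, 'e'], we find productions for P where 'e' is in the predict set (PREDICT(N → α) = (FIRST(α) \ {ε}) ∪ (FOLLOW(N) if α ⇒* ε)).

Relevant sets:
  FIRST(F) = { 'e' }
  FOLLOW(P) = { $, 'e' }

P → e e F: PREDICT = { 'e' }
  'e' is in predict set, so this production goes in M[P, 'e']
P → ε: PREDICT = { $, 'e' }
  'e' is in predict set, so this production goes in M[P, 'e']
P → e y x: PREDICT = { 'e' }
  'e' is in predict set, so this production goes in M[P, 'e']
P → F e: PREDICT = { 'e' }
  'e' is in predict set, so this production goes in M[P, 'e']

M[P, 'e'] = P → e e F, P → ε, P → e y x, P → F e  (a multiply-defined cell — the grammar is not LL(1))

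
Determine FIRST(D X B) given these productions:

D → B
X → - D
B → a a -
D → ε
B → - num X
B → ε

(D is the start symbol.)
{ '-', 'a' }

FIRST sets of the non-terminals involved (from the grammar, by fixed-point iteration):
  FIRST(D) = { '-', 'a', ε }
  FIRST(X) = { '-' }

To compute FIRST(D X B), process the symbols left to right:
Symbol D is a non-terminal. Add FIRST(D) \ {ε} = { '-', 'a' }
D is nullable (ε ∈ FIRST(D)), continue to the next symbol.
Symbol X is a non-terminal. Add FIRST(X) \ {ε} = { '-' }
X is not nullable (ε ∉ FIRST(X)), so stop here.
FIRST(D X B) = { '-', 'a' }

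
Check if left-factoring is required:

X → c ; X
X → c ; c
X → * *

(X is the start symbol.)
Left-factoring is needed when two productions for the same non-terminal
share a common prefix on the right-hand side.

Productions for X:
  X → c ; X
  X → c ; c
  X → * *

Found common prefix 'c ;' in productions for X

Answer: Yes, X has productions with common prefix 'c ;'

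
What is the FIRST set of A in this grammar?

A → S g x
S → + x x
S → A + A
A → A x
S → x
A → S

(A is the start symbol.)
{ '+', 'x' }

To compute FIRST(A), examine every production with A on the left-hand side, reading each right-hand side left to right until a non-nullable symbol is reached.

FIRST sets of the other non-terminals involved (by the same procedure, iterated to a fixed point):
  FIRST(S) = { '+', 'x' }

From A → S g x:
  - S is a non-terminal: add FIRST(S) \ {ε} = { '+', 'x' }
    S is not nullable, so stop
From A → A x:
  - A is the symbol being defined: contributes nothing new
    A is not nullable, so stop
From A → S:
  - S is a non-terminal: add FIRST(S) \ {ε} = { '+', 'x' }
    S is not nullable, so stop

Collecting: FIRST(A) = { '+', 'x' }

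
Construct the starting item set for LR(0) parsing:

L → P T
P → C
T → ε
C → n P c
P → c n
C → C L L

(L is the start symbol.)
{ [C → . C L L], [C → . n P c], [L → . P T], [L' → . L], [P → . C], [P → . c n] }

First, augment the grammar with L' → L
I₀ = CLOSURE({ [L' → . L] }):
  [L' → . L] has the dot before L: add [L → . P T]
  [L → . P T] has the dot before P: add [P → . C], [P → . c n]
  [P → . C] has the dot before C: add [C → . n P c], [C → . C L L]
No further items can be added.

I₀ = { [C → . C L L], [C → . n P c], [L → . P T], [L' → . L], [P → . C], [P → . c n] }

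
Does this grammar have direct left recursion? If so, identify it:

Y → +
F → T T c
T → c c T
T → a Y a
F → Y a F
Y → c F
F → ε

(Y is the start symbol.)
Direct left recursion occurs when N → N α for some non-terminal N (the right-hand side begins with the left-hand side itself).

Y → +: starts with '+'
F → T T c: starts with T
T → c c T: starts with c
T → a Y a: starts with a
F → Y a F: starts with Y
Y → c F: starts with c
F → ε: starts with ε

No direct left recursion found.

Answer: No direct left recursion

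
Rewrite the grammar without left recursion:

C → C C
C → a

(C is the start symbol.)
C is directly left-recursive. The standard transformation for
  A → A α₁ | ... | A α_m | β₁ | ... | β_n
is
  A  → β₁ A' | ... | β_n A'
  A' → α₁ A' | ... | α_m A' | ε

C → a becomes C → a C'
C → C C becomes C' → C C'
Add C' → ε

Resulting grammar:
C → a C'
C' → C C'
C' → ε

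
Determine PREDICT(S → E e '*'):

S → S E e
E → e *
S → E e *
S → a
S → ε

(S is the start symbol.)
PREDICT(S → E e '*') = (FIRST(RHS) \ {ε}) ∪ (FOLLOW(S) if ε ∈ FIRST(RHS), i.e. RHS ⇒* ε)
FIRST(E) = { 'e' }
FIRST(E e '*') = { 'e' }
ε ∉ FIRST(E e '*'), so FOLLOW(S) is not added.
PREDICT(S → E e '*') = { 'e' }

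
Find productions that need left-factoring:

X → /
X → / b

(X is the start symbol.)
Yes, X has productions with common prefix '/'

Left-factoring is needed when two productions for the same non-terminal
share a common prefix on the right-hand side.

Productions for X:
  X → /
  X → / b

Found common prefix '/' in productions for X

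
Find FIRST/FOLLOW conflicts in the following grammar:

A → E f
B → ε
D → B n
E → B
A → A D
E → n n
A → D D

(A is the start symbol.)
No FIRST/FOLLOW conflicts.

Nullable non-terminals: B, E.
FIRST sets used below: FIRST(B) = { ε }
B has a nullable alternative but only one production, so nothing to check.

E: nullable alternative(s) E → B; FOLLOW(E) = { 'f' }
  E → B: FIRST \ {ε} = { } — this is the only nullable alternative, skip
  E → n n: FIRST \ {ε} = { 'n' } — disjoint from FOLLOW(E)

A, D have no nullable alternative, so no FIRST/FOLLOW check is needed there.

No FIRST/FOLLOW conflicts found.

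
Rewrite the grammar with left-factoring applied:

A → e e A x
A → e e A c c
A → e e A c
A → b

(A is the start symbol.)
Left-factoring transforms A → αβ₁ | αβ₂ into A → αA' and A' → β₁ | β₂
(α is the longest common prefix among the alternatives). Repeat until
no nonterminal has two alternatives with a common prefix.

Round 1: A has alternatives sharing prefix 'e e A'. Introduce A': A → e e A A'
  Add: A' → x
  Add: A' → c c
  Add: A' → c

Round 2: A' has alternatives sharing prefix 'c'. Introduce A'': A' → c A''
  Add: A'' → c
  Add: A'' → ε

No remaining common prefixes — done.

Resulting grammar:
A → e e A A'
A' → x
A' → c A''
A'' → c
A'' → ε
A → b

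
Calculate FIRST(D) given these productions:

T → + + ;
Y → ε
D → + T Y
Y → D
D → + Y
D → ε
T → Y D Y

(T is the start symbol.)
To compute FIRST(D), examine every production with D on the left-hand side, reading each right-hand side left to right until a non-nullable symbol is reached.

From D → + T Y:
  - '+' is a terminal: add '+' and stop
From D → + Y:
  - '+' is a terminal: add '+' and stop
From D → ε:
  - ε-production, so ε ∈ FIRST(D)

Collecting: FIRST(D) = { '+', ε }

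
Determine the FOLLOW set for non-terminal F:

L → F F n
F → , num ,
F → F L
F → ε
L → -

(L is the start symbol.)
{ ',', '-', 'n' }

To compute FOLLOW(F), find every occurrence of F on a right-hand side N → α F β: add FIRST(β) \ {ε}, and if β is empty or nullable also add FOLLOW(N). Iterate to a fixed point.

In L → F F n: F is followed by F n, add FIRST(F n) \ {ε} = { ',', '-', 'n' }
In L → F F n: F is followed by n, add FIRST(n) \ {ε} = { 'n' }
In F → F L: F is followed by L, add FIRST(L) \ {ε} = { ',', '-', 'n' }

Taking the union: FOLLOW(F) = { ',', '-', 'n' }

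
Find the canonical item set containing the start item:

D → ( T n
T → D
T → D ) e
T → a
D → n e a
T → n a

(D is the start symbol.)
First, augment the grammar with D' → D
I₀ = CLOSURE({ [D' → . D] }):
  [D' → . D] has the dot before D: add [D → . ( T n], [D → . n e a]
No further items can be added.

I₀ = { [D → . ( T n], [D → . n e a], [D' → . D] }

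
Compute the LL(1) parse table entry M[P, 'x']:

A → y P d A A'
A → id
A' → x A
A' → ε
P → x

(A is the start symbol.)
P → x

To find M[P, 'x'], we find productions for P where 'x' is in the predict set (PREDICT(N → α) = (FIRST(α) \ {ε}) ∪ (FOLLOW(N) if α ⇒* ε)).

P → x: PREDICT = { 'x' }
  'x' is in predict set, so this production goes in M[P, 'x']

M[P, 'x'] = P → x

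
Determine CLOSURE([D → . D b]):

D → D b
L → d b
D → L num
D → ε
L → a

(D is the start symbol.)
{ [D → . D b], [D → . L num], [D → .], [L → . a], [L → . d b] }

Start with: [D → . D b]
  [D → . D b] has the dot before D: add [D → . L num], [D → .]
  [D → . L num] has the dot before L: add [L → . d b], [L → . a]
No further items can be added.

CLOSURE = { [D → . D b], [D → . L num], [D → .], [L → . a], [L → . d b] }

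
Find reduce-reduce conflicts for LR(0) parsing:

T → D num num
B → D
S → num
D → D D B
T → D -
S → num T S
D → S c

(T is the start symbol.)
Augment with T' → T and build the canonical LR(0) collection (I0 = CLOSURE({[T' → . T]}), then GOTO on every symbol after a dot until no new states appear). It has 14 states:
  I0: { [D → . D D B], [D → . S c], [S → . num T S], [S → . num], [T → . D -], [T → . D num num], [T' → . T] }  — shift
  I1: { [D → . D D B], [D → . S c], [D → D . D B], [S → . num T S], [S → . num], [T → D . -], [T → D . num num] }  — shift
  I2: { [D → S . c] }  — shift
  I3: { [T' → T .] }  — accept
  I4: { [D → . D D B], [D → . S c], [S → . num T S], [S → . num], [S → num . T S], [S → num .], [T → . D -], [T → . D num num] }  — shift, reduce
  I5: { [S → . num T S], [S → . num], [S → num T . S] }  — shift
  I6: { [S → num T S .] }  — reduce
  I7: { [D → S c .] }  — reduce
  I8: { [T → D - .] }  — reduce
  I9: { [B → . D], [D → . D D B], [D → . S c], [D → D . D B], [D → D D . B], [S → . num T S], [S → . num] }  — shift
  I10: { [D → . D D B], [D → . S c], [S → . num T S], [S → . num], [S → num . T S], [S → num .], [T → . D -], [T → . D num num], [T → D num . num] }  — shift, reduce
  I11: { [D → . D D B], [D → . S c], [S → . num T S], [S → . num], [S → num . T S], [S → num .], [T → . D -], [T → . D num num], [T → D num num .] }  — shift, 2 reduces
  I12: { [D → D D B .] }  — reduce
  I13: { [B → . D], [B → D .], [D → . D D B], [D → . S c], [D → D . D B], [D → D D . B], [S → . num T S], [S → . num] }  — shift, reduce

I11 contains complete items [S → num .], [T → D num num .] — reduce-reduce conflict.

Answer: Yes — I11: [S → num .] vs [T → D num num .]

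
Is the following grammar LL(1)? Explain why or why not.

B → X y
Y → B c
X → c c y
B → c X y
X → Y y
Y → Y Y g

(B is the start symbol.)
No. Predict set conflict for B: { 'c' }

A grammar is LL(1) if for each non-terminal N with multiple productions, the predict sets of those productions are pairwise disjoint, where PREDICT(N → α) = (FIRST(α) \ {ε}) ∪ (FOLLOW(N) if α ⇒* ε).

Relevant sets:
  FIRST(X) = { 'c' }
  FIRST(B) = { 'c' }
  FIRST(Y) = { 'c' }

For B:
  PREDICT(B → X y) = { 'c' }
  PREDICT(B → c X y) = { 'c' }
For Y:
  PREDICT(Y → B c) = { 'c' }
  PREDICT(Y → Y Y g) = { 'c' }
For X:
  PREDICT(X → c c y) = { 'c' }
  PREDICT(X → Y y) = { 'c' }

Conflict found: Predict set conflict for B: { 'c' }
The grammar is NOT LL(1).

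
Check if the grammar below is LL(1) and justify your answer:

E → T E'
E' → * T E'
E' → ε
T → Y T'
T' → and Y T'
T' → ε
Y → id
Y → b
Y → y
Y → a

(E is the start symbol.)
Relevant sets:
  FOLLOW(E') = { $ }
  FOLLOW(T') = { $, '*' }

For E':
  PREDICT(E' → '*' T E') = { '*' }
  PREDICT(E' → ε) = { $ }
For T':
  PREDICT(T' → and Y T') = { 'and' }
  PREDICT(T' → ε) = { $, '*' }
For Y:
  PREDICT(Y → id) = { 'id' }
  PREDICT(Y → b) = { 'b' }
  PREDICT(Y → y) = { 'y' }
  PREDICT(Y → a) = { 'a' }
E, T have a single production, so nothing to check there.

All predict sets are disjoint. The grammar IS LL(1).

Answer: Yes, the grammar is LL(1).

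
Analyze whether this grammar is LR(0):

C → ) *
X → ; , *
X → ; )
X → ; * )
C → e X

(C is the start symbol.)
Yes, the grammar is LR(0)

Augment with C' → C and build the canonical LR(0) collection (I0 = CLOSURE({[C' → . C]}), then GOTO on every symbol after a dot until no new states appear). It has 12 states:
  I0: { [C → . ) *], [C → . e X], [C' → . C] }  — shift
  I1: { [C → ) . *] }  — shift
  I2: { [C' → C .] }  — accept
  I3: { [C → e . X], [X → . ; )], [X → . ; * )], [X → . ; , *] }  — shift
  I4: { [X → ; . )], [X → ; . * )], [X → ; . , *] }  — shift
  I5: { [C → e X .] }  — reduce
  I6: { [X → ; ) .] }  — reduce
  I7: { [X → ; * . )] }  — shift
  I8: { [X → ; , . *] }  — shift
  I9: { [X → ; , * .] }  — reduce
  I10: { [X → ; * ) .] }  — reduce
  I11: { [C → ) * .] }  — reduce

Every state is either a pure shift/goto state or contains exactly one complete item and nothing to shift — no conflicts. The grammar is LR(0).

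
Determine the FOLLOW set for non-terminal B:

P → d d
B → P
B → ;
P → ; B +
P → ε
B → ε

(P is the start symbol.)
To compute FOLLOW(B), find every occurrence of B on a right-hand side N → α B β: add FIRST(β) \ {ε}, and if β is empty or nullable also add FOLLOW(N). Iterate to a fixed point.

In P → ; B +: B is followed by '+', add FIRST('+') \ {ε} = { '+' }

Taking the union: FOLLOW(B) = { '+' }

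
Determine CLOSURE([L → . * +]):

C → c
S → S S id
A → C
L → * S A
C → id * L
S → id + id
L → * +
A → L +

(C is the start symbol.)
{ [L → . * +] }

To compute CLOSURE, for each item [A → α.Bβ] where B is a non-terminal, add [B → .γ] for all productions B → γ; repeat for the newly added items until nothing changes.

Start with: [L → . * +]
The dot precedes the terminal '*', so nothing is added.

CLOSURE = { [L → . * +] }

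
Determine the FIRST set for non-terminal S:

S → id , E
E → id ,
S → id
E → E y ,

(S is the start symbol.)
{ 'id' }

To compute FIRST(S), examine every production with S on the left-hand side, reading each right-hand side left to right until a non-nullable symbol is reached.

From S → id , E:
  - id is a terminal: add 'id' and stop
From S → id:
  - id is a terminal: add 'id' and stop

Collecting: FIRST(S) = { 'id' }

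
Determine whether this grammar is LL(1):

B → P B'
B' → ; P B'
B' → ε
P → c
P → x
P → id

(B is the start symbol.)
Relevant sets:
  FOLLOW(B') = { $ }

For B':
  PREDICT(B' → ';' P B') = { ';' }
  PREDICT(B' → ε) = { $ }
For P:
  PREDICT(P → c) = { 'c' }
  PREDICT(P → x) = { 'x' }
  PREDICT(P → id) = { 'id' }
B has a single production, so nothing to check there.

All predict sets are disjoint. The grammar IS LL(1).

Answer: Yes, the grammar is LL(1).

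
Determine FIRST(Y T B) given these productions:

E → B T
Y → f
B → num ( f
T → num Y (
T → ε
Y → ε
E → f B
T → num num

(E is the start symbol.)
{ 'f', 'num' }

FIRST sets of the non-terminals involved (from the grammar, by fixed-point iteration):
  FIRST(Y) = { 'f', ε }
  FIRST(T) = { 'num', ε }
  FIRST(B) = { 'num' }

To compute FIRST(Y T B), process the symbols left to right:
Symbol Y is a non-terminal. Add FIRST(Y) \ {ε} = { 'f' }
Y is nullable (ε ∈ FIRST(Y)), continue to the next symbol.
Symbol T is a non-terminal. Add FIRST(T) \ {ε} = { 'num' }
T is nullable (ε ∈ FIRST(T)), continue to the next symbol.
Symbol B is a non-terminal. Add FIRST(B) \ {ε} = { 'num' }
B is not nullable (ε ∉ FIRST(B)), so stop here.
FIRST(Y T B) = { 'f', 'num' }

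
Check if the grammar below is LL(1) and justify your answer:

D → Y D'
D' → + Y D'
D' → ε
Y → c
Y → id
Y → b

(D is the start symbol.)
Relevant sets:
  FOLLOW(D') = { $ }

For D':
  PREDICT(D' → '+' Y D') = { '+' }
  PREDICT(D' → ε) = { $ }
For Y:
  PREDICT(Y → c) = { 'c' }
  PREDICT(Y → id) = { 'id' }
  PREDICT(Y → b) = { 'b' }
D has a single production, so nothing to check there.

All predict sets are disjoint. The grammar IS LL(1).

Answer: Yes, the grammar is LL(1).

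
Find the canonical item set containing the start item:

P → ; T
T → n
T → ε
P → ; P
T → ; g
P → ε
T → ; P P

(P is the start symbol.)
{ [P → . ; P], [P → . ; T], [P → .], [P' → . P] }

First, augment the grammar with P' → P
I₀ = CLOSURE({ [P' → . P] }):
  [P' → . P] has the dot before P: add [P → . ; T], [P → . ; P], [P → .]
No further items can be added.

I₀ = { [P → . ; P], [P → . ; T], [P → .], [P' → . P] }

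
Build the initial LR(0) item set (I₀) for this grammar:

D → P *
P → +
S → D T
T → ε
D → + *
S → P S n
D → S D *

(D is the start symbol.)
{ [D → . + *], [D → . P *], [D → . S D *], [D' → . D], [P → . +], [S → . D T], [S → . P S n] }

First, augment the grammar with D' → D
I₀ = CLOSURE({ [D' → . D] }):
  [D' → . D] has the dot before D: add [D → . P *], [D → . + *], [D → . S D *]
  [D → . P *] has the dot before P: add [P → . +]
  [D → . S D *] has the dot before S: add [S → . D T], [S → . P S n]
No further items can be added.

I₀ = { [D → . + *], [D → . P *], [D → . S D *], [D' → . D], [P → . +], [S → . D T], [S → . P S n] }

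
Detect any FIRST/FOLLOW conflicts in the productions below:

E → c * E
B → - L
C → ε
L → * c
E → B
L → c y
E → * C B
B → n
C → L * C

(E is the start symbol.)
Nullable non-terminals: C.
FIRST sets used below: FIRST(L) = { '*', 'c' }

C: nullable alternative(s) C → ε; FOLLOW(C) = { '-', 'n' }
  C → ε: FIRST \ {ε} = { } — this is the only nullable alternative, skip
  C → L * C: FIRST \ {ε} = { '*', 'c' } — disjoint from FOLLOW(C)

B, E, L have no nullable alternative, so no FIRST/FOLLOW check is needed there.

No FIRST/FOLLOW conflicts found.

Answer: No FIRST/FOLLOW conflicts.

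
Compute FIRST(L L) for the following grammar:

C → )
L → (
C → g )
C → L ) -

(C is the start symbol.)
{ '(' }

FIRST sets of the non-terminals involved (from the grammar, by fixed-point iteration):
  FIRST(L) = { '(' }

To compute FIRST(L L), process the symbols left to right:
Symbol L is a non-terminal. Add FIRST(L) \ {ε} = { '(' }
L is not nullable (ε ∉ FIRST(L)), so stop here.
FIRST(L L) = { '(' }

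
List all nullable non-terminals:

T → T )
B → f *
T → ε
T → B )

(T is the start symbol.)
A non-terminal is nullable if it can derive ε (the empty string): either it has an ε-production, or it has a production whose right-hand side consists entirely of nullable non-terminals.

ε-productions: T → ε
So T is immediately nullable.
No further non-terminal can be added: every production for the remaining non-terminals contains a terminal or a non-nullable non-terminal.
Nullable = { 'T' }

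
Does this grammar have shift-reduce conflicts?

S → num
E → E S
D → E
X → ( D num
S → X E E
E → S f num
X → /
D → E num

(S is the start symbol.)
A shift-reduce conflict occurs when an LR(0) state has both:
  - a complete (reduce) item [A → α .] (dot at the end), and
  - a shift item [B → β . c γ] (dot before a terminal).

Augment with S' → S and build the canonical LR(0) collection (I0 = CLOSURE({[S' → . S]}), then GOTO on every symbol after a dot until no new states appear). It has 17 states:
  I0: { [S → . X E E], [S → . num], [S' → . S], [X → . ( D num], [X → . /] }  — shift
  I1: { [D → . E num], [D → . E], [E → . E S], [E → . S f num], [S → . X E E], [S → . num], [X → ( . D num], [X → . ( D num], [X → . /] }  — shift
  I2: { [X → / .] }  — reduce
  I3: { [S' → S .] }  — accept
  I4: { [E → . E S], [E → . S f num], [S → . X E E], [S → . num], [S → X . E E], [X → . ( D num], [X → . /] }  — shift
  I5: { [S → num .] }  — reduce
  I6: { [E → . E S], [E → . S f num], [E → E . S], [S → . X E E], [S → . num], [S → X E . E], [X → . ( D num], [X → . /] }  — shift
  I7: { [E → S . f num] }  — shift
  I8: { [E → S f . num] }  — shift
  I9: { [E → S f num .] }  — reduce
  I10: { [E → E . S], [S → . X E E], [S → . num], [S → X E E .], [X → . ( D num], [X → . /] }  — shift, reduce
  I11: { [E → E S .], [E → S . f num] }  — shift, reduce
  I12: { [E → E S .] }  — reduce
  I13: { [X → ( D . num] }  — shift
  I14: { [D → E . num], [D → E .], [E → E . S], [S → . X E E], [S → . num], [X → . ( D num], [X → . /] }  — shift, reduce
  I15: { [D → E num .], [S → num .] }  — 2 reduces
  I16: { [X → ( D num .] }  — reduce

I10 contains reduce item [S → X E E .] and shift items [S → . num], [X → . ( D num], [X → . /] — shift-reduce conflict.
I11 contains reduce item [E → E S .] and shift item [E → S . f num] — shift-reduce conflict.
I14 contains reduce item [D → E .] and shift items [D → E . num], [S → . num], [X → . ( D num], [X → . /] — shift-reduce conflict.

Answer: Yes — I10: [S → X E E .] vs [S → . num]; I11: [E → E S .] vs [E → S . f num]; I14: [D → E .] vs [D → E . num]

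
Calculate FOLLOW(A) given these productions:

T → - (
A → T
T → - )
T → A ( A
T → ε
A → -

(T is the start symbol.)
{ $, '(' }

In T → A ( A: A is followed by '(' A, add FIRST('(' A) \ {ε} = { '(' }
In T → A ( A: A is at the end, add FOLLOW(T)

The FOLLOW sets referred to above (computed the same way, to a fixed point):
  FOLLOW(T) = { $, '(' }

Taking the union: FOLLOW(A) = { $, '(' }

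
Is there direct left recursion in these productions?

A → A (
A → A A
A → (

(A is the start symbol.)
Yes, A is left-recursive

Direct left recursion occurs when N → N α for some non-terminal N (the right-hand side begins with the left-hand side itself).

A → A (: LEFT RECURSIVE (starts with A)
A → A A: LEFT RECURSIVE (starts with A)
A → (: starts with '('

The grammar has direct left recursion on: A.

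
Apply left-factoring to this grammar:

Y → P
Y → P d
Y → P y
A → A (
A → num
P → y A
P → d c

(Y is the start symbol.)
Left-factoring transforms A → αβ₁ | αβ₂ into A → αA' and A' → β₁ | β₂
(α is the longest common prefix among the alternatives). Repeat until
no nonterminal has two alternatives with a common prefix.

Round 1: Y has alternatives sharing prefix 'P'. Introduce Y': Y → P Y'
  Add: Y' → ε
  Add: Y' → d
  Add: Y' → y

No remaining common prefixes — done.

Resulting grammar:
Y → P Y'
Y' → ε
Y' → d
Y' → y
A → A (
A → num
P → y A
P → d c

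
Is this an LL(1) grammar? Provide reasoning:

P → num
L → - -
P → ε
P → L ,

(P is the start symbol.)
Yes, the grammar is LL(1).

A grammar is LL(1) if for each non-terminal N with multiple productions, the predict sets of those productions are pairwise disjoint, where PREDICT(N → α) = (FIRST(α) \ {ε}) ∪ (FOLLOW(N) if α ⇒* ε).

Relevant sets:
  FIRST(L) = { '-' }
  FOLLOW(P) = { $ }

For P:
  PREDICT(P → num) = { 'num' }
  PREDICT(P → ε) = { $ }
  PREDICT(P → L ',') = { '-' }
L has a single production, so nothing to check there.

All predict sets are disjoint. The grammar IS LL(1).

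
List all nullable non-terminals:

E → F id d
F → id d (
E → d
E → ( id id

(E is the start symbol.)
None

There are no ε-productions, so no non-terminal can derive ε.
No non-terminals are nullable.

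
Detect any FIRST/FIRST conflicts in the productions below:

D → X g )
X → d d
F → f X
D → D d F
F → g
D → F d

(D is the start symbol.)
Yes. D → X g ')' / D → D d F on { 'd' }; D → D d F / D → F d on { 'f', 'g' }

A FIRST/FIRST conflict occurs when two productions N → α and N → β for the same non-terminal have FIRST(α) ∩ FIRST(β) ≠ ∅ (with ε ∈ FIRST of a nullable right-hand side, so two nullable alternatives also conflict).

FIRST sets of the non-terminals at (or reachable through a nullable prefix from) the front of some alternative:
  FIRST(X) = { 'd' }
  FIRST(D) = { 'd', 'f', 'g' }
  FIRST(F) = { 'f', 'g' }

Productions for D:
  D → X g ): FIRST = { 'd' }
  D → D d F: FIRST = { 'd', 'f', 'g' }
  D → F d: FIRST = { 'f', 'g' }
Productions for F:
  F → f X: FIRST = { 'f' }
  F → g: FIRST = { 'g' }
X has only one production, so no FIRST/FIRST conflict is possible there.

Conflict for D: D → X g ) and D → D d F
  Overlap: { 'd' }
Conflict for D: D → D d F and D → F d
  Overlap: { 'f', 'g' }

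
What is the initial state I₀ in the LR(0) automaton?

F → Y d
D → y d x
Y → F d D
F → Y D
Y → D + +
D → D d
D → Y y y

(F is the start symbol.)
{ [D → . D d], [D → . Y y y], [D → . y d x], [F → . Y D], [F → . Y d], [F' → . F], [Y → . D + +], [Y → . F d D] }

First, augment the grammar with F' → F
I₀ = CLOSURE({ [F' → . F] }):
  [F' → . F] has the dot before F: add [F → . Y d], [F → . Y D]
  [F → . Y d] has the dot before Y: add [Y → . F d D], [Y → . D + +]
  [Y → . D + +] has the dot before D: add [D → . y d x], [D → . D d], [D → . Y y y]
No further items can be added.

I₀ = { [D → . D d], [D → . Y y y], [D → . y d x], [F → . Y D], [F → . Y d], [F' → . F], [Y → . D + +], [Y → . F d D] }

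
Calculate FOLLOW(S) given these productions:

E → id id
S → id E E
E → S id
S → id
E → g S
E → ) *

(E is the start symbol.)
To compute FOLLOW(S), find every occurrence of S on a right-hand side N → α S β: add FIRST(β) \ {ε}, and if β is empty or nullable also add FOLLOW(N). Iterate to a fixed point.

In E → S id: S is followed by id, add FIRST(id) \ {ε} = { 'id' }
In E → g S: S is at the end, add FOLLOW(E)

The FOLLOW sets referred to above (computed the same way, to a fixed point):
  FOLLOW(E) = { $, ')', 'g', 'id' }

Taking the union: FOLLOW(S) = { $, ')', 'g', 'id' }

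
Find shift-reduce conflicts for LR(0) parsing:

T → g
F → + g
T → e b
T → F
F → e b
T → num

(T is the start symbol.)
A shift-reduce conflict occurs when an LR(0) state has both:
  - a complete (reduce) item [A → α .] (dot at the end), and
  - a shift item [B → β . c γ] (dot before a terminal).

Augment with T' → T and build the canonical LR(0) collection (I0 = CLOSURE({[T' → . T]}), then GOTO on every symbol after a dot until no new states appear). It has 9 states:
  I0: { [F → . + g], [F → . e b], [T → . F], [T → . e b], [T → . g], [T → . num], [T' → . T] }  — shift
  I1: { [F → + . g] }  — shift
  I2: { [T → F .] }  — reduce
  I3: { [T' → T .] }  — accept
  I4: { [F → e . b], [T → e . b] }  — shift
  I5: { [T → g .] }  — reduce
  I6: { [T → num .] }  — reduce
  I7: { [F → e b .], [T → e b .] }  — 2 reduces
  I8: { [F → + g .] }  — reduce

No state contains both a complete item and a shift item.

Answer: No shift-reduce conflicts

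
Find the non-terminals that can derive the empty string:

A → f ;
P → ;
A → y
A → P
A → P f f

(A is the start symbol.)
None

A non-terminal is nullable if it can derive ε (the empty string): either it has an ε-production, or it has a production whose right-hand side consists entirely of nullable non-terminals.

There are no ε-productions, so no non-terminal can derive ε.
No non-terminals are nullable.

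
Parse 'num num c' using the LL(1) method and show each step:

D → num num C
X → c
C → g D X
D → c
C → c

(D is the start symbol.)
Stack is shown with the top on the left.

Stack        Input        Action
--------------------------------
D $          num num c $  output D → num num C
num num C $  num num c $  match 'num'
num C $      num c $      match 'num'
C $          c $          output C → c
c $          c $          match 'c'
$            $            accept

The string is accepted.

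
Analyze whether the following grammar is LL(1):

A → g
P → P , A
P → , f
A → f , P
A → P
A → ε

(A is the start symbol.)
No. Predict set conflict for A: { ',' }

A grammar is LL(1) if for each non-terminal N with multiple productions, the predict sets of those productions are pairwise disjoint, where PREDICT(N → α) = (FIRST(α) \ {ε}) ∪ (FOLLOW(N) if α ⇒* ε).

Relevant sets:
  FIRST(P) = { ',' }
  FOLLOW(A) = { $, ',' }

For A:
  PREDICT(A → g) = { 'g' }
  PREDICT(A → f ',' P) = { 'f' }
  PREDICT(A → P) = { ',' }
  PREDICT(A → ε) = { $, ',' }
For P:
  PREDICT(P → P ',' A) = { ',' }
  PREDICT(P → ',' f) = { ',' }

Conflict found: Predict set conflict for A: { ',' }
The grammar is NOT LL(1).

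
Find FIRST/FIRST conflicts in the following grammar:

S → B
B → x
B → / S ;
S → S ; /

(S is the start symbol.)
A FIRST/FIRST conflict occurs when two productions N → α and N → β for the same non-terminal have FIRST(α) ∩ FIRST(β) ≠ ∅ (with ε ∈ FIRST of a nullable right-hand side, so two nullable alternatives also conflict).

FIRST sets of the non-terminals at (or reachable through a nullable prefix from) the front of some alternative:
  FIRST(B) = { '/', 'x' }
  FIRST(S) = { '/', 'x' }

Productions for S:
  S → B: FIRST = { '/', 'x' }
  S → S ; /: FIRST = { '/', 'x' }
Productions for B:
  B → x: FIRST = { 'x' }
  B → / S ;: FIRST = { '/' }

Conflict for S: S → B and S → S ; /
  Overlap: { '/', 'x' }

Answer: Yes. S → B / S → S ';' '/' on { '/', 'x' }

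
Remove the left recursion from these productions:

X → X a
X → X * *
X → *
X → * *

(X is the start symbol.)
X is directly left-recursive. The standard transformation for
  A → A α₁ | ... | A α_m | β₁ | ... | β_n
is
  A  → β₁ A' | ... | β_n A'
  A' → α₁ A' | ... | α_m A' | ε

X → * becomes X → * X'
X → * * becomes X → * * X'
X → X a becomes X' → a X'
X → X * * becomes X' → * * X'
Add X' → ε

Resulting grammar:
X → * X'
X → * * X'
X' → a X'
X' → * * X'
X' → ε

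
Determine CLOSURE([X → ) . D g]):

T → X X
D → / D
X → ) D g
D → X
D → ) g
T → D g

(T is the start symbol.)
Start with: [X → ) . D g]
  [X → ) . D g] has the dot before D: add [D → . / D], [D → . X], [D → . ) g]
  [D → . X] has the dot before X: add [X → . ) D g]
No further items can be added.

CLOSURE = { [D → . ) g], [D → . / D], [D → . X], [X → ) . D g], [X → . ) D g] }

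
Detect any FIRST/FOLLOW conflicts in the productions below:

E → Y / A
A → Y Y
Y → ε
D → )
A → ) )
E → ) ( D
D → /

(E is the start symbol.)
A FIRST/FOLLOW conflict occurs when a non-terminal N has a nullable alternative N → β (β ⇒* ε) and another alternative N → α with FIRST(α) ∩ FOLLOW(N) ≠ ∅: on such a lookahead the parser cannot decide between expanding α and letting N vanish via β.

Nullable non-terminals: A, Y.
FIRST sets used below: FIRST(Y) = { ε }

A: nullable alternative(s) A → Y Y; FOLLOW(A) = { $ }
  A → Y Y: FIRST \ {ε} = { } — this is the only nullable alternative, skip
  A → ) ): FIRST \ {ε} = { ')' } — disjoint from FOLLOW(A)
Y has a nullable alternative but only one production, so nothing to check.

D, E have no nullable alternative, so no FIRST/FOLLOW check is needed there.

No FIRST/FOLLOW conflicts found.

Answer: No FIRST/FOLLOW conflicts.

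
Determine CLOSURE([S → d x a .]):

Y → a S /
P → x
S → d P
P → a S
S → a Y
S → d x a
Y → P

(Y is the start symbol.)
Start with: [S → d x a .]
The dot is at the end, so nothing is added.

CLOSURE = { [S → d x a .] }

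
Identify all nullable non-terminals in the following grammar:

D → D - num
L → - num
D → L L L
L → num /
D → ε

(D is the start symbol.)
ε-productions: D → ε
So D is immediately nullable.
No further non-terminal can be added: every production for the remaining non-terminals contains a terminal or a non-nullable non-terminal.
Nullable = { 'D' }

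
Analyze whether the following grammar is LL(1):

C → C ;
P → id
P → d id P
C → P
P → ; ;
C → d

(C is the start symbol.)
A grammar is LL(1) if for each non-terminal N with multiple productions, the predict sets of those productions are pairwise disjoint, where PREDICT(N → α) = (FIRST(α) \ {ε}) ∪ (FOLLOW(N) if α ⇒* ε).

Relevant sets:
  FIRST(C) = { ';', 'd', 'id' }
  FIRST(P) = { ';', 'd', 'id' }

For C:
  PREDICT(C → C ';') = { ';', 'd', 'id' }
  PREDICT(C → P) = { ';', 'd', 'id' }
  PREDICT(C → d) = { 'd' }
For P:
  PREDICT(P → id) = { 'id' }
  PREDICT(P → d id P) = { 'd' }
  PREDICT(P → ';' ';') = { ';' }

Conflict found: Predict set conflict for C: { ';', 'd', 'id' }
The grammar is NOT LL(1).

Answer: No. Predict set conflict for C: { ';', 'd', 'id' }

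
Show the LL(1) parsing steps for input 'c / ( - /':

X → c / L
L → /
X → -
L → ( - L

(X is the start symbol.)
LL(1) parsing maintains a stack (initially the start symbol over $) and the input. At each step: if the stack top is a terminal, match it against the current input token; if it is a non-terminal N, replace it with the RHS of M[N, lookahead] (the unique production whose predict set contains the lookahead).

Stack is shown with the top on the left.

Stack    Input        Action
----------------------------
X $      c / ( - / $  output X → c / L
c / L $  c / ( - / $  match 'c'
/ L $    / ( - / $    match '/'
L $      ( - / $      output L → ( - L
( - L $  ( - / $      match '('
- L $    - / $        match '-'
L $      / $          output L → /
/ $      / $          match '/'
$        $            accept

The string is accepted.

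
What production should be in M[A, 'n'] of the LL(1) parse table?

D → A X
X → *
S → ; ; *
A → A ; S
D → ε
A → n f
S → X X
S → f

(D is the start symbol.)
A → A ; S, A → n f

To find M[A, 'n'], we find productions for A where 'n' is in the predict set (PREDICT(N → α) = (FIRST(α) \ {ε}) ∪ (FOLLOW(N) if α ⇒* ε)).

Relevant sets:
  FIRST(A) = { 'n' }

A → A ; S: PREDICT = { 'n' }
  'n' is in predict set, so this production goes in M[A, 'n']
A → n f: PREDICT = { 'n' }
  'n' is in predict set, so this production goes in M[A, 'n']

M[A, 'n'] = A → A ; S, A → n f  (a multiply-defined cell — the grammar is not LL(1))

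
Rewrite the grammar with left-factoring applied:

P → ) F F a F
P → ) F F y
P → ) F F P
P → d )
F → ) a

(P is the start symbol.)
Left-factoring transforms A → αβ₁ | αβ₂ into A → αA' and A' → β₁ | β₂
(α is the longest common prefix among the alternatives). Repeat until
no nonterminal has two alternatives with a common prefix.

Round 1: P has alternatives sharing prefix ') F F'. Introduce P': P → ) F F P'
  Add: P' → a F
  Add: P' → y
  Add: P' → P

No remaining common prefixes — done.

Resulting grammar:
P → ) F F P'
P' → a F
P' → y
P' → P
P → d )
F → ) a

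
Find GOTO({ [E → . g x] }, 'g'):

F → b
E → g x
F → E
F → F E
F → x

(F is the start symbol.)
GOTO(I, 'g') = CLOSURE({ [A → αX.β] : [A → α.Xβ] ∈ I, X = 'g' })

Items with dot before 'g', with the dot advanced:
  [E → . g x] → [E → g . x]
Closure adds nothing (no advanced item has the dot before a non-terminal).

GOTO = { [E → g . x] }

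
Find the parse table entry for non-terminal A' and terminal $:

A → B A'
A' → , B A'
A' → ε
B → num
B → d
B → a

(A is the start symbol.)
To find M[A', $], we find productions for A' where $ is in the predict set (PREDICT(N → α) = (FIRST(α) \ {ε}) ∪ (FOLLOW(N) if α ⇒* ε)).

Relevant sets:
  FOLLOW(A') = { $ }

A' → , B A': PREDICT = { ',' }
A' → ε: PREDICT = { $ }
  $ is in predict set, so this production goes in M[A', $]

M[A', $] = A' → ε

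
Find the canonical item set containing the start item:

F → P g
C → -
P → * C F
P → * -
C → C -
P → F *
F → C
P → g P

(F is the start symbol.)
First, augment the grammar with F' → F
I₀ = CLOSURE({ [F' → . F] }):
  [F' → . F] has the dot before F: add [F → . P g], [F → . C]
  [F → . P g] has the dot before P: add [P → . * C F], [P → . * -], [P → . F *], [P → . g P]
  [F → . C] has the dot before C: add [C → . -], [C → . C -]
No further items can be added.

I₀ = { [C → . -], [C → . C -], [F → . C], [F → . P g], [F' → . F], [P → . * -], [P → . * C F], [P → . F *], [P → . g P] }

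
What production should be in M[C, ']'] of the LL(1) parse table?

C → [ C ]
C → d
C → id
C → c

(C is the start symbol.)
To find M[C, ']'], we find productions for C where ']' is in the predict set (PREDICT(N → α) = (FIRST(α) \ {ε}) ∪ (FOLLOW(N) if α ⇒* ε)).

C → [ C ]: PREDICT = { '[' }
C → d: PREDICT = { 'd' }
C → id: PREDICT = { 'id' }
C → c: PREDICT = { 'c' }

M[C, ']'] is empty (no production applies)

Answer: Empty (error entry)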